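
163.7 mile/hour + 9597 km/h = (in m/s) 2739. Check: 1 mile/hour = 0.44704 m/s, so 163.7 mile/hour = 163.7 * 0.44704 = 73.180448 m/s. 1 km/h = 0.27777778 m/s, so 9597 km/h = 9597 * 0.27777778 = 2665.8333 m/s. Sum: 73.180448 + 2665.8333 = 2739.0138 m/s. Result: 2739.0138 m/s ≈ 2739 m/s (4 s.f.).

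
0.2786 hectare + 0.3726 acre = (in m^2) 1 hectare = 10000 m^2, so 0.2786 hectare = 0.2786 * 10000 = 2786 m^2. 1 acre = 4046.8564 m^2, so 0.3726 acre = 0.3726 * 4046.8564 = 1507.8587 m^2. Sum: 2786 + 1507.8587 = 4293.8587 m^2. Result: 4293.8587 m^2 ≈ 4294 m^2 (4 s.f.). Final answer: 4294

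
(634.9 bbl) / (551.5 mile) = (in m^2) 0.0001137. Check: 1 bbl = 0.15898729 m^3, so 634.9 bbl = 634.9 * 0.15898729 = 100.94103 m^3. 1 mile = 1609.344 m, so 551.5 mile = 551.5 * 1609.344 = 887553.22 m. Combine: 100.94103 m^3 / 887553.22 m = 0.00011372956 m^2. Result: 0.00011372956 m^2 ≈ 0.0001137 m^2 (4 s.f.).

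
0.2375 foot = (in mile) 1 foot = 0.3048 m, so 0.2375 foot = 0.2375 * 0.3048 = 0.07239 m. 1 mile = 1609.344 m, so 0.07239 m = 0.07239 / 1609.344 = 4.4981061e-05 mile ≈ 4.498e-05 mile (4 s.f.). Final answer: 4.498e-05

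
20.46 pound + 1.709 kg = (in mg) 1.099e+07. Check: 1 pound = 0.45359237 kg, so 20.46 pound = 20.46 * 0.45359237 = 9.2804999 kg. 1.709 kg is already in kg. Sum: 9.2804999 + 1.709 = 10.9895 kg. 1 mg = 1e-06 kg, so 10.9895 kg = 10.9895 / 1e-06 = 10989500 mg ≈ 1.099e+07 mg (4 s.f.).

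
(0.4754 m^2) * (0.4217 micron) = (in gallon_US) 0.4754 m^2 is already in m^2. 1 micron = 1e-06 m, so 0.4217 micron = 0.4217 * 1e-06 = 4.217e-07 m. Combine: 0.4754 m^2 * 4.217e-07 m = 2.0047618e-07 m^3. 1 gallon_US = 0.0037854118 m^3, so 2.0047618e-07 m^3 = 2.0047618e-07 / 0.0037854118 = 5.2960204e-05 gallon_US ≈ 5.296e-05 gallon_US (4 s.f.). Final answer: 5.296e-05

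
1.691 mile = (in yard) 1 mile = 1609.344 m, so 1.691 mile = 1.691 * 1609.344 = 2721.4007 m. 1 yard = 0.9144 m, so 2721.4007 m = 2721.4007 / 0.9144 = 2976.16 yard ≈ 2976 yard (4 s.f.). Final answer: 2976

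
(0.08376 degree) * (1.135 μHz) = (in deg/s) 1 degree = 0.017453293 rad, so 0.08376 degree = 0.08376 * 0.017453293 = 0.0014618878 rad. 1 μHz = 1e-06 Hz, so 1.135 μHz = 1.135 * 1e-06 = 1.135e-06 Hz. Combine: 0.0014618878 rad * 1.135e-06 Hz = 1.6592426e-09 rad/s. 1 deg/s = 0.017453293 rad/s, so 1.6592426e-09 rad/s = 1.6592426e-09 / 0.017453293 = 9.50676e-08 deg/s ≈ 9.507e-08 deg/s (4 s.f.). Final answer: 9.507e-08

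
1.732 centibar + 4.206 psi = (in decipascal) 1 centibar = 1000 Pa, so 1.732 centibar = 1.732 * 1000 = 1732 Pa. 1 psi = 6894.7573 Pa, so 4.206 psi = 4.206 * 6894.7573 = 28999.349 Pa. Sum: 1732 + 28999.349 = 30731.349 Pa. 1 decipascal = 0.1 Pa, so 30731.349 Pa = 30731.349 / 0.1 = 307313.49 decipascal ≈ 3.073e+05 decipascal (4 s.f.). Final answer: 3.073e+05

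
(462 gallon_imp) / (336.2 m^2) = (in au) 4.176e-14. Check: 1 gallon_imp = 0.00454609 m^3, so 462 gallon_imp = 462 * 0.00454609 = 2.1002936 m^3. 336.2 m^2 is already in m^2. Combine: 2.1002936 m^3 / 336.2 m^2 = 0.0062471552 m. 1 au = 1.4959787e+11 m, so 0.0062471552 m = 0.0062471552 / 1.4959787e+11 = 4.1759653e-14 au ≈ 4.176e-14 au (4 s.f.).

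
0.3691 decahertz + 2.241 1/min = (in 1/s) 1 decahertz = 10 Hz, so 0.3691 decahertz = 0.3691 * 10 = 3.691 Hz. 1 1/min = 0.016666667 Hz, so 2.241 1/min = 2.241 * 0.016666667 = 0.03735 Hz. Sum: 3.691 + 0.03735 = 3.72835 Hz. 3.72835 Hz = 3.72835 1/s ≈ 3.728 1/s (4 s.f.). Final answer: 3.728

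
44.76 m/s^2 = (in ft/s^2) 146.9. Check: 1 ft/s^2 = 0.3048 m/s^2, so 44.76 m/s^2 = 44.76 / 0.3048 = 146.85039 ft/s^2 ≈ 146.9 ft/s^2 (4 s.f.).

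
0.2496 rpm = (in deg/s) 1 rpm = 0.10471976 rad/s, so 0.2496 rpm = 0.2496 * 0.10471976 = 0.026138051 rad/s. 1 deg/s = 0.017453293 rad/s, so 0.026138051 rad/s = 0.026138051 / 0.017453293 = 1.4976 deg/s ≈ 1.498 deg/s (4 s.f.). Final answer: 1.498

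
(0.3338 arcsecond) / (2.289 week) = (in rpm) 1 arcsecond = 4.8481368e-06 rad, so 0.3338 arcsecond = 0.3338 * 4.8481368e-06 = 1.6183081e-06 rad. 1 week = 604800 s, so 2.289 week = 2.289 * 604800 = 1384387.2 s. Combine: 1.6183081e-06 rad / 1384387.2 s = 1.1689707e-12 rad/s. 1 rpm = 0.10471976 rad/s, so 1.1689707e-12 rad/s = 1.1689707e-12 / 0.10471976 = 1.1162848e-11 rpm ≈ 1.116e-11 rpm (4 s.f.). Final answer: 1.116e-11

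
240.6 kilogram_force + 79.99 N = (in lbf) 548.4. Check: 1 kilogram_force = 9.80665 N, so 240.6 kilogram_force = 240.6 * 9.80665 = 2359.48 N. 79.99 N is already in N. Sum: 2359.48 + 79.99 = 2439.47 N. 1 lbf = 4.4482216 N, so 2439.47 N = 2439.47 / 4.4482216 = 548.41467 lbf ≈ 548.4 lbf (4 s.f.).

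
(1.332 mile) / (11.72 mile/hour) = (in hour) 1 mile = 1609.344 m, so 1.332 mile = 1.332 * 1609.344 = 2143.6462 m. 1 mile/hour = 0.44704 m/s, so 11.72 mile/hour = 11.72 * 0.44704 = 5.2393088 m/s. Combine: 2143.6462 m / 5.2393088 m/s = 409.14676 s. 1 hour = 3600 s, so 409.14676 s = 409.14676 / 3600 = 0.11365188 hour ≈ 0.1137 hour (4 s.f.). Final answer: 0.1137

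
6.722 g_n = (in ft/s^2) 1 g_n = 9.80665 m/s^2, so 6.722 g_n = 6.722 * 9.80665 = 65.920301 m/s^2. 1 ft/s^2 = 0.3048 m/s^2, so 65.920301 m/s^2 = 65.920301 / 0.3048 = 216.27395 ft/s^2 ≈ 216.3 ft/s^2 (4 s.f.). Final answer: 216.3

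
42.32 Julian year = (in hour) 3.71e+05. Check: 1 Julian year = 31557600 s, so 42.32 Julian year = 42.32 * 31557600 = 1.3355176e+09 s. 1 hour = 3600 s, so 1.3355176e+09 s = 1.3355176e+09 / 3600 = 370977.12 hour ≈ 3.71e+05 hour (4 s.f.).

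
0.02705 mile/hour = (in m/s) 1 mile/hour = 0.44704 m/s, so 0.02705 mile/hour = 0.02705 * 0.44704 = 0.012092432 m/s. Result: 0.012092432 m/s ≈ 0.01209 m/s (4 s.f.). Final answer: 0.01209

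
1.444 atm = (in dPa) 1.463e+06. Check: 1 atm = 101325 Pa, so 1.444 atm = 1.444 * 101325 = 146313.3 Pa. 1 dPa = 0.1 Pa, so 146313.3 Pa = 146313.3 / 0.1 = 1463133 dPa ≈ 1.463e+06 dPa (4 s.f.).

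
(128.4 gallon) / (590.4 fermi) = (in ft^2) 1 gallon = 0.0037854118 m^3, so 128.4 gallon = 128.4 * 0.0037854118 = 0.48604687 m^3. 1 fermi = 1e-15 m, so 590.4 fermi = 590.4 * 1e-15 = 5.904e-13 m. Combine: 0.48604687 m^3 / 5.904e-13 m = 8.2325012e+11 m^2. 1 ft^2 = 0.09290304 m^2, so 8.2325012e+11 m^2 = 8.2325012e+11 / 0.09290304 = 8.8613906e+12 ft^2 ≈ 8.861e+12 ft^2 (4 s.f.). Final answer: 8.861e+12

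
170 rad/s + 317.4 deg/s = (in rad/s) 175.5. Check: 170 rad/s is already in rad/s. 1 deg/s = 0.017453293 rad/s, so 317.4 deg/s = 317.4 * 0.017453293 = 5.539675 rad/s. Sum: 170 + 5.539675 = 175.53968 rad/s. Result: 175.53968 rad/s ≈ 175.5 rad/s (4 s.f.).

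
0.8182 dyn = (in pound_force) 1 dyn = 1e-05 N, so 0.8182 dyn = 0.8182 * 1e-05 = 8.182e-06 N. 1 pound_force = 4.4482216 N, so 8.182e-06 N = 8.182e-06 / 4.4482216 = 1.8393868e-06 pound_force ≈ 1.839e-06 pound_force (4 s.f.). Final answer: 1.839e-06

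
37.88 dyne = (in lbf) 1 dyne = 1e-05 N, so 37.88 dyne = 37.88 * 1e-05 = 0.0003788 N. 1 lbf = 4.4482216 N, so 0.0003788 N = 0.0003788 / 4.4482216 = 8.5157628e-05 lbf ≈ 8.516e-05 lbf (4 s.f.). Final answer: 8.516e-05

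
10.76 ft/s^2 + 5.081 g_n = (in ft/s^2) 1 ft/s^2 = 0.3048 m/s^2, so 10.76 ft/s^2 = 10.76 * 0.3048 = 3.279648 m/s^2. 1 g_n = 9.80665 m/s^2, so 5.081 g_n = 5.081 * 9.80665 = 49.827589 m/s^2. Sum: 3.279648 + 49.827589 = 53.107237 m/s^2. 1 ft/s^2 = 0.3048 m/s^2, so 53.107237 m/s^2 = 53.107237 / 0.3048 = 174.23634 ft/s^2 ≈ 174.2 ft/s^2 (4 s.f.). Final answer: 174.2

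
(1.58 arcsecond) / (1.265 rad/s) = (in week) 1 arcsecond = 4.8481368e-06 rad, so 1.58 arcsecond = 1.58 * 4.8481368e-06 = 7.6600562e-06 rad. 1.265 rad/s is already in rad/s. Combine: 7.6600562e-06 rad / 1.265 rad/s = 6.0553804e-06 s. 1 week = 604800 s, so 6.0553804e-06 s = 6.0553804e-06 / 604800 = 1.0012203e-11 week ≈ 1.001e-11 week (4 s.f.). Final answer: 1.001e-11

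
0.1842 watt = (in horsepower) 0.000247. Check: 0.1842 watt = 0.1842 W. 1 horsepower = 745.69987 W, so 0.1842 W = 0.1842 / 745.69987 = 0.00024701627 horsepower ≈ 0.000247 horsepower (4 s.f.).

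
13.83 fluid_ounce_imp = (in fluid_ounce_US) 1 fluid_ounce_imp = 2.8413063e-05 m^3, so 13.83 fluid_ounce_imp = 13.83 * 2.8413063e-05 = 0.00039295265 m^3. 1 fluid_ounce_US = 2.957353e-05 m^3, so 0.00039295265 m^3 = 0.00039295265 / 2.957353e-05 = 13.28731 fluid_ounce_US ≈ 13.29 fluid_ounce_US (4 s.f.). Final answer: 13.29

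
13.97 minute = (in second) 838.2. Check: 1 minute = 60 s, so 13.97 minute = 13.97 * 60 = 838.2 s. 838.2 s = 838.2 second.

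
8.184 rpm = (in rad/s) 0.857. Check: 1 rpm = 0.10471976 rad/s, so 8.184 rpm = 8.184 * 0.10471976 = 0.85702648 rad/s. Result: 0.85702648 rad/s ≈ 0.857 rad/s (4 s.f.).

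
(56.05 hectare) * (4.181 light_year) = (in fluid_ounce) 7.497e+26. Check: 1 hectare = 10000 m^2, so 56.05 hectare = 56.05 * 10000 = 560500 m^2. 1 light_year = 9.4607305e+15 m, so 4.181 light_year = 4.181 * 9.4607305e+15 = 3.9555314e+16 m. Combine: 560500 m^2 * 3.9555314e+16 m = 2.2170754e+22 m^3. 1 fluid_ounce = 2.957353e-05 m^3, so 2.2170754e+22 m^3 = 2.2170754e+22 / 2.957353e-05 = 7.4968236e+26 fluid_ounce ≈ 7.497e+26 fluid_ounce (4 s.f.).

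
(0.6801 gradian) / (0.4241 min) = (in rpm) 0.004009. Check: 1 gradian = 0.015707963 rad, so 0.6801 gradian = 0.6801 * 0.015707963 = 0.010682986 rad. 1 min = 60 s, so 0.4241 min = 0.4241 * 60 = 25.446 s. Combine: 0.010682986 rad / 25.446 s = 0.00041982967 rad/s. 1 rpm = 0.10471976 rad/s, so 0.00041982967 rad/s = 0.00041982967 / 0.10471976 = 0.004009078 rpm ≈ 0.004009 rpm (4 s.f.).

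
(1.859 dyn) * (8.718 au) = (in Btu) 2.298e+04. Check: 1 dyn = 1e-05 N, so 1.859 dyn = 1.859 * 1e-05 = 1.859e-05 N. 1 au = 1.4959787e+11 m, so 8.718 au = 8.718 * 1.4959787e+11 = 1.3041942e+12 m. Combine: 1.859e-05 N * 1.3041942e+12 m = 24244971 J. 1 Btu = 1055.0559 J, so 24244971 J = 24244971 / 1055.0559 = 22979.798 Btu ≈ 2.298e+04 Btu (4 s.f.).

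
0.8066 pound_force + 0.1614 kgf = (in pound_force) 1 pound_force = 4.4482216 N, so 0.8066 pound_force = 0.8066 * 4.4482216 = 3.5879356 N. 1 kgf = 9.80665 N, so 0.1614 kgf = 0.1614 * 9.80665 = 1.5827933 N. Sum: 3.5879356 + 1.5827933 = 5.1707289 N. 1 pound_force = 4.4482216 N, so 5.1707289 N = 5.1707289 / 4.4482216 = 1.1624261 pound_force ≈ 1.162 pound_force (4 s.f.). Final answer: 1.162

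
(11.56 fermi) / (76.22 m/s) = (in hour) 1 fermi = 1e-15 m, so 11.56 fermi = 11.56 * 1e-15 = 1.156e-14 m. 76.22 m/s is already in m/s. Combine: 1.156e-14 m / 76.22 m/s = 1.5166623e-16 s. 1 hour = 3600 s, so 1.5166623e-16 s = 1.5166623e-16 / 3600 = 4.2129508e-20 hour ≈ 4.213e-20 hour (4 s.f.). Final answer: 4.213e-20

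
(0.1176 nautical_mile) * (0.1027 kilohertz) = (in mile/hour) 5.003e+04. Check: 1 nautical_mile = 1852 m, so 0.1176 nautical_mile = 0.1176 * 1852 = 217.7952 m. 1 kilohertz = 1000 Hz, so 0.1027 kilohertz = 0.1027 * 1000 = 102.7 Hz. Combine: 217.7952 m * 102.7 Hz = 22367.567 m/s. 1 mile/hour = 0.44704 m/s, so 22367.567 m/s = 22367.567 / 0.44704 = 50034.822 mile/hour ≈ 5.003e+04 mile/hour (4 s.f.).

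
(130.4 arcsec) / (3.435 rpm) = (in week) 1 arcsec = 4.8481368e-06 rad, so 130.4 arcsec = 130.4 * 4.8481368e-06 = 0.00063219704 rad. 1 rpm = 0.10471976 rad/s, so 3.435 rpm = 3.435 * 0.10471976 = 0.35971236 rad/s. Combine: 0.00063219704 rad / 0.35971236 rad/s = 0.0017575071 s. 1 week = 604800 s, so 0.0017575071 s = 0.0017575071 / 604800 = 2.9059311e-09 week ≈ 2.906e-09 week (4 s.f.). Final answer: 2.906e-09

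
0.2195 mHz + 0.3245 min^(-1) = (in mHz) 5.628. Check: 1 mHz = 0.001 Hz, so 0.2195 mHz = 0.2195 * 0.001 = 0.0002195 Hz. 1 min^(-1) = 0.016666667 Hz, so 0.3245 min^(-1) = 0.3245 * 0.016666667 = 0.0054083333 Hz. Sum: 0.0002195 + 0.0054083333 = 0.0056278333 Hz. 1 mHz = 0.001 Hz, so 0.0056278333 Hz = 0.0056278333 / 0.001 = 5.6278333 mHz ≈ 5.628 mHz (4 s.f.).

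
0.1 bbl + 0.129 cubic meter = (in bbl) 1 bbl = 0.15898729 m^3, so 0.1 bbl = 0.1 * 0.15898729 = 0.015898729 m^3. 0.129 cubic meter = 0.129 m^3. Sum: 0.015898729 + 0.129 = 0.14489873 m^3. 1 bbl = 0.15898729 m^3, so 0.14489873 m^3 = 0.14489873 / 0.15898729 = 0.91138559 bbl ≈ 0.9114 bbl (4 s.f.). Final answer: 0.9114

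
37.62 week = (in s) 1 week = 604800 s, so 37.62 week = 37.62 * 604800 = 22752576 s. Result: 22752576 s ≈ 2.275e+07 s (4 s.f.). Final answer: 2.275e+07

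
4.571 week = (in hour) 1 week = 604800 s, so 4.571 week = 4.571 * 604800 = 2764540.8 s. 1 hour = 3600 s, so 2764540.8 s = 2764540.8 / 3600 = 767.928 hour ≈ 767.9 hour (4 s.f.). Final answer: 767.9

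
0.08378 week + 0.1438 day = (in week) 1 week = 604800 s, so 0.08378 week = 0.08378 * 604800 = 50670.144 s. 1 day = 86400 s, so 0.1438 day = 0.1438 * 86400 = 12424.32 s. Sum: 50670.144 + 12424.32 = 63094.464 s. 1 week = 604800 s, so 63094.464 s = 63094.464 / 604800 = 0.10432286 week ≈ 0.1043 week (4 s.f.). Final answer: 0.1043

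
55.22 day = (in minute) 7.952e+04. Check: 1 day = 86400 s, so 55.22 day = 55.22 * 86400 = 4771008 s. 1 minute = 60 s, so 4771008 s = 4771008 / 60 = 79516.8 minute ≈ 7.952e+04 minute (4 s.f.).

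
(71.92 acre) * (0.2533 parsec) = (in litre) 2.275e+24. Check: 1 acre = 4046.8564 m^2, so 71.92 acre = 71.92 * 4046.8564 = 291049.91 m^2. 1 parsec = 3.0856776e+16 m, so 0.2533 parsec = 0.2533 * 3.0856776e+16 = 7.8160213e+15 m. Combine: 291049.91 m^2 * 7.8160213e+15 m = 2.2748523e+21 m^3. 1 litre = 0.001 m^3, so 2.2748523e+21 m^3 = 2.2748523e+21 / 0.001 = 2.2748523e+24 litre ≈ 2.275e+24 litre (4 s.f.).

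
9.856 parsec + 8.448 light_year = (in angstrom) 1 parsec = 3.0856776e+16 m, so 9.856 parsec = 9.856 * 3.0856776e+16 = 3.0412438e+17 m. 1 light_year = 9.4607305e+15 m, so 8.448 light_year = 8.448 * 9.4607305e+15 = 7.9924251e+16 m. Sum: 3.0412438e+17 + 7.9924251e+16 = 3.8404863e+17 m. 1 angstrom = 1e-10 m, so 3.8404863e+17 m = 3.8404863e+17 / 1e-10 = 3.8404863e+27 angstrom ≈ 3.84e+27 angstrom (4 s.f.). Final answer: 3.84e+27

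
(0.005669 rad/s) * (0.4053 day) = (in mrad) 1.985e+05. Check: 0.005669 rad/s is already in rad/s. 1 day = 86400 s, so 0.4053 day = 0.4053 * 86400 = 35017.92 s. Combine: 0.005669 rad/s * 35017.92 s = 198.51659 rad. 1 mrad = 0.001 rad, so 198.51659 rad = 198.51659 / 0.001 = 198516.59 mrad ≈ 1.985e+05 mrad (4 s.f.).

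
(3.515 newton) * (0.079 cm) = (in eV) 3.515 newton = 3.515 N. 1 cm = 0.01 m, so 0.079 cm = 0.079 * 0.01 = 0.00079 m. Combine: 3.515 N * 0.00079 m = 0.00277685 J. 1 eV = 1.6021766e-19 J, so 0.00277685 J = 0.00277685 / 1.6021766e-19 = 1.7331734e+16 eV ≈ 1.733e+16 eV (4 s.f.). Final answer: 1.733e+16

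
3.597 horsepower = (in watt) 2682. Check: 1 horsepower = 745.69987 W, so 3.597 horsepower = 3.597 * 745.69987 = 2682.2824 W. 2682.2824 W = 2682.2824 watt ≈ 2682 watt (4 s.f.).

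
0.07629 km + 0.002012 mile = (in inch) 3131. Check: 1 km = 1000 m, so 0.07629 km = 0.07629 * 1000 = 76.29 m. 1 mile = 1609.344 m, so 0.002012 mile = 0.002012 * 1609.344 = 3.2380001 m. Sum: 76.29 + 3.2380001 = 79.528 m. 1 inch = 0.0254 m, so 79.528 m = 79.528 / 0.0254 = 3131.0236 inch ≈ 3131 inch (4 s.f.).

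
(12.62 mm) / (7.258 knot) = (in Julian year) 1 mm = 0.001 m, so 12.62 mm = 12.62 * 0.001 = 0.01262 m. 1 knot = 0.51444444 m/s, so 7.258 knot = 7.258 * 0.51444444 = 3.7338378 m/s. Combine: 0.01262 m / 3.7338378 m/s = 0.0033799005 s. 1 Julian year = 31557600 s, so 0.0033799005 s = 0.0033799005 / 31557600 = 1.0710258e-10 Julian year ≈ 1.071e-10 Julian year (4 s.f.). Final answer: 1.071e-10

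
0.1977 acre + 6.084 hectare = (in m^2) 6.164e+04. Check: 1 acre = 4046.8564 m^2, so 0.1977 acre = 0.1977 * 4046.8564 = 800.06351 m^2. 1 hectare = 10000 m^2, so 6.084 hectare = 6.084 * 10000 = 60840 m^2. Sum: 800.06351 + 60840 = 61640.064 m^2. Result: 61640.064 m^2 ≈ 6.164e+04 m^2 (4 s.f.).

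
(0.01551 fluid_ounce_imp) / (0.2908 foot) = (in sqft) 5.352e-05. Check: 1 fluid_ounce_imp = 2.8413063e-05 m^3, so 0.01551 fluid_ounce_imp = 0.01551 * 2.8413063e-05 = 4.406866e-07 m^3. 1 foot = 0.3048 m, so 0.2908 foot = 0.2908 * 0.3048 = 0.08863584 m. Combine: 4.406866e-07 m^3 / 0.08863584 m = 4.9718782e-06 m^2. 1 sqft = 0.09290304 m^2, so 4.9718782e-06 m^2 = 4.9718782e-06 / 0.09290304 = 5.3516851e-05 sqft ≈ 5.352e-05 sqft (4 s.f.).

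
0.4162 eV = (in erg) 6.668e-13. Check: 1 eV = 1.6021766e-19 J, so 0.4162 eV = 0.4162 * 1.6021766e-19 = 6.6682592e-20 J. 1 erg = 1e-07 J, so 6.6682592e-20 J = 6.6682592e-20 / 1e-07 = 6.6682592e-13 erg ≈ 6.668e-13 erg (4 s.f.).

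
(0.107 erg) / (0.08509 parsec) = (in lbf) 1 erg = 1e-07 J, so 0.107 erg = 0.107 * 1e-07 = 1.07e-08 J. 1 parsec = 3.0856776e+16 m, so 0.08509 parsec = 0.08509 * 3.0856776e+16 = 2.6256031e+15 m. Combine: 1.07e-08 J / 2.6256031e+15 m = 4.0752542e-24 N. 1 lbf = 4.4482216 N, so 4.0752542e-24 N = 4.0752542e-24 / 4.4482216 = 9.161536e-25 lbf ≈ 9.162e-25 lbf (4 s.f.). Final answer: 9.162e-25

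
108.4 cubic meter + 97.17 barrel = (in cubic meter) 108.4 cubic meter = 108.4 m^3. 1 barrel = 0.15898729 m^3, so 97.17 barrel = 97.17 * 0.15898729 = 15.448795 m^3. Sum: 108.4 + 15.448795 = 123.8488 m^3. 123.8488 m^3 = 123.8488 cubic meter ≈ 123.8 cubic meter (4 s.f.). Final answer: 123.8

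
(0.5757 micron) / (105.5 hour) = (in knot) 1 micron = 1e-06 m, so 0.5757 micron = 0.5757 * 1e-06 = 5.757e-07 m. 1 hour = 3600 s, so 105.5 hour = 105.5 * 3600 = 379800 s. Combine: 5.757e-07 m / 379800 s = 1.5157978e-12 m/s. 1 knot = 0.51444444 m/s, so 1.5157978e-12 m/s = 1.5157978e-12 / 0.51444444 = 2.9464752e-12 knot ≈ 2.946e-12 knot (4 s.f.). Final answer: 2.946e-12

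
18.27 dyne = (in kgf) 1.863e-05. Check: 1 dyne = 1e-05 N, so 18.27 dyne = 18.27 * 1e-05 = 0.0001827 N. 1 kgf = 9.80665 N, so 0.0001827 N = 0.0001827 / 9.80665 = 1.8630215e-05 kgf ≈ 1.863e-05 kgf (4 s.f.).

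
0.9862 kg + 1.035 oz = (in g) 1016. Check: 0.9862 kg is already in kg. 1 oz = 0.028349523 kg, so 1.035 oz = 1.035 * 0.028349523 = 0.029341756 kg. Sum: 0.9862 + 0.029341756 = 1.0155418 kg. 1 g = 0.001 kg, so 1.0155418 kg = 1.0155418 / 0.001 = 1015.5418 g ≈ 1016 g (4 s.f.).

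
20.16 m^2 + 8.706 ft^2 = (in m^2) 20.97. Check: 20.16 m^2 is already in m^2. 1 ft^2 = 0.09290304 m^2, so 8.706 ft^2 = 8.706 * 0.09290304 = 0.80881387 m^2. Sum: 20.16 + 0.80881387 = 20.968814 m^2. Result: 20.968814 m^2 ≈ 20.97 m^2 (4 s.f.).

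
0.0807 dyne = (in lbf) 1.814e-07. Check: 1 dyne = 1e-05 N, so 0.0807 dyne = 0.0807 * 1e-05 = 8.07e-07 N. 1 lbf = 4.4482216 N, so 8.07e-07 N = 8.07e-07 / 4.4482216 = 1.8142082e-07 lbf ≈ 1.814e-07 lbf (4 s.f.).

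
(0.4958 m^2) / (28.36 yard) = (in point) 54.2. Check: 0.4958 m^2 is already in m^2. 1 yard = 0.9144 m, so 28.36 yard = 28.36 * 0.9144 = 25.932384 m. Combine: 0.4958 m^2 / 25.932384 m = 0.019118952 m. 1 point = 0.00035277778 m, so 0.019118952 m = 0.019118952 / 0.00035277778 = 54.195454 point ≈ 54.2 point (4 s.f.).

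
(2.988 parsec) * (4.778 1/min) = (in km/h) 1 parsec = 3.0856776e+16 m, so 2.988 parsec = 2.988 * 3.0856776e+16 = 9.2200046e+16 m. 1 1/min = 0.016666667 Hz, so 4.778 1/min = 4.778 * 0.016666667 = 0.079633333 Hz. Combine: 9.2200046e+16 m * 0.079633333 Hz = 7.342197e+15 m/s. 1 km/h = 0.27777778 m/s, so 7.342197e+15 m/s = 7.342197e+15 / 0.27777778 = 2.6431909e+16 km/h ≈ 2.643e+16 km/h (4 s.f.). Final answer: 2.643e+16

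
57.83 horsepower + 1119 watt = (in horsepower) 59.33. Check: 1 horsepower = 745.69987 W, so 57.83 horsepower = 57.83 * 745.69987 = 43123.824 W. 1119 watt = 1119 W. Sum: 43123.824 + 1119 = 44242.824 W. 1 horsepower = 745.69987 W, so 44242.824 W = 44242.824 / 745.69987 = 59.330604 horsepower ≈ 59.33 horsepower (4 s.f.).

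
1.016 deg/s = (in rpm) 1 deg/s = 0.017453293 rad/s, so 1.016 deg/s = 1.016 * 0.017453293 = 0.017732545 rad/s. 1 rpm = 0.10471976 rad/s, so 0.017732545 rad/s = 0.017732545 / 0.10471976 = 0.16933333 rpm ≈ 0.1693 rpm (4 s.f.). Final answer: 0.1693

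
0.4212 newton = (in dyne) 0.4212 newton = 0.4212 N. 1 dyne = 1e-05 N, so 0.4212 N = 0.4212 / 1e-05 = 42120 dyne ≈ 4.212e+04 dyne (4 s.f.). Final answer: 4.212e+04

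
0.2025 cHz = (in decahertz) 0.0002025. Check: 1 cHz = 0.01 Hz, so 0.2025 cHz = 0.2025 * 0.01 = 0.002025 Hz. 1 decahertz = 10 Hz, so 0.002025 Hz = 0.002025 / 10 = 0.0002025 decahertz.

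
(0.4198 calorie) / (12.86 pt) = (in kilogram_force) 1 calorie = 4.184 J, so 0.4198 calorie = 0.4198 * 4.184 = 1.7564432 J. 1 pt = 0.00035277778 m, so 12.86 pt = 12.86 * 0.00035277778 = 0.0045367222 m. Combine: 1.7564432 J / 0.0045367222 m = 387.16128 N. 1 kilogram_force = 9.80665 N, so 387.16128 N = 387.16128 / 9.80665 = 39.479464 kilogram_force ≈ 39.48 kilogram_force (4 s.f.). Final answer: 39.48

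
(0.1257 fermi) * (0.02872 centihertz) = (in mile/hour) 1 fermi = 1e-15 m, so 0.1257 fermi = 0.1257 * 1e-15 = 1.257e-16 m. 1 centihertz = 0.01 Hz, so 0.02872 centihertz = 0.02872 * 0.01 = 0.0002872 Hz. Combine: 1.257e-16 m * 0.0002872 Hz = 3.610104e-20 m/s. 1 mile/hour = 0.44704 m/s, so 3.610104e-20 m/s = 3.610104e-20 / 0.44704 = 8.0755727e-20 mile/hour ≈ 8.076e-20 mile/hour (4 s.f.). Final answer: 8.076e-20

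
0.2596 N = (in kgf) 1 kgf = 9.80665 N, so 0.2596 N = 0.2596 / 9.80665 = 0.026471833 kgf ≈ 0.02647 kgf (4 s.f.). Final answer: 0.02647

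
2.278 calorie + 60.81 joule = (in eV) 4.39e+20. Check: 1 calorie = 4.184 J, so 2.278 calorie = 2.278 * 4.184 = 9.531152 J. 60.81 joule = 60.81 J. Sum: 9.531152 + 60.81 = 70.341152 J. 1 eV = 1.6021766e-19 J, so 70.341152 J = 70.341152 / 1.6021766e-19 = 4.3903494e+20 eV ≈ 4.39e+20 eV (4 s.f.).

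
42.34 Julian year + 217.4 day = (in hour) 1 Julian year = 31557600 s, so 42.34 Julian year = 42.34 * 31557600 = 1.3361488e+09 s. 1 day = 86400 s, so 217.4 day = 217.4 * 86400 = 18783360 s. Sum: 1.3361488e+09 + 18783360 = 1.3549321e+09 s. 1 hour = 3600 s, so 1.3549321e+09 s = 1.3549321e+09 / 3600 = 376370.04 hour ≈ 3.764e+05 hour (4 s.f.). Final answer: 3.764e+05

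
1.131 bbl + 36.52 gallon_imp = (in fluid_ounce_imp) 1 bbl = 0.15898729 m^3, so 1.131 bbl = 1.131 * 0.15898729 = 0.17981463 m^3. 1 gallon_imp = 0.00454609 m^3, so 36.52 gallon_imp = 36.52 * 0.00454609 = 0.16602321 m^3. Sum: 0.17981463 + 0.16602321 = 0.34583784 m^3. 1 fluid_ounce_imp = 2.8413063e-05 m^3, so 0.34583784 m^3 = 0.34583784 / 2.8413063e-05 = 12171.79 fluid_ounce_imp ≈ 1.217e+04 fluid_ounce_imp (4 s.f.). Final answer: 1.217e+04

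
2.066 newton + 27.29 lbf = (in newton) 2.066 newton = 2.066 N. 1 lbf = 4.4482216 N, so 27.29 lbf = 27.29 * 4.4482216 = 121.39197 N. Sum: 2.066 + 121.39197 = 123.45797 N. 123.45797 N = 123.45797 newton ≈ 123.5 newton (4 s.f.). Final answer: 123.5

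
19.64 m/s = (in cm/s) 1964. Check: 1 cm/s = 0.01 m/s, so 19.64 m/s = 19.64 / 0.01 = 1964 cm/s.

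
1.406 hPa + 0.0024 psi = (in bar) 0.001571. Check: 1 hPa = 100 Pa, so 1.406 hPa = 1.406 * 100 = 140.6 Pa. 1 psi = 6894.7573 Pa, so 0.0024 psi = 0.0024 * 6894.7573 = 16.547418 Pa. Sum: 140.6 + 16.547418 = 157.14742 Pa. 1 bar = 100000 Pa, so 157.14742 Pa = 157.14742 / 100000 = 0.0015714742 bar ≈ 0.001571 bar (4 s.f.).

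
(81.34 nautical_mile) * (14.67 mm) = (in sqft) 1 nautical_mile = 1852 m, so 81.34 nautical_mile = 81.34 * 1852 = 150641.68 m. 1 mm = 0.001 m, so 14.67 mm = 14.67 * 0.001 = 0.01467 m. Combine: 150641.68 m * 0.01467 m = 2209.9134 m^2. 1 sqft = 0.09290304 m^2, so 2209.9134 m^2 = 2209.9134 / 0.09290304 = 23787.31 sqft ≈ 2.379e+04 sqft (4 s.f.). Final answer: 2.379e+04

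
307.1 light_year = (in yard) 3.177e+18. Check: 1 light_year = 9.4607305e+15 m, so 307.1 light_year = 307.1 * 9.4607305e+15 = 2.9053903e+18 m. 1 yard = 0.9144 m, so 2.9053903e+18 m = 2.9053903e+18 / 0.9144 = 3.1773735e+18 yard ≈ 3.177e+18 yard (4 s.f.).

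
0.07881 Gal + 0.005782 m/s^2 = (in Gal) 0.657. Check: 1 Gal = 0.01 m/s^2, so 0.07881 Gal = 0.07881 * 0.01 = 0.0007881 m/s^2. 0.005782 m/s^2 is already in m/s^2. Sum: 0.0007881 + 0.005782 = 0.0065701 m/s^2. 1 Gal = 0.01 m/s^2, so 0.0065701 m/s^2 = 0.0065701 / 0.01 = 0.65701 Gal ≈ 0.657 Gal (4 s.f.).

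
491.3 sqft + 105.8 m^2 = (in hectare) 1 sqft = 0.09290304 m^2, so 491.3 sqft = 491.3 * 0.09290304 = 45.643264 m^2. 105.8 m^2 is already in m^2. Sum: 45.643264 + 105.8 = 151.44326 m^2. 1 hectare = 10000 m^2, so 151.44326 m^2 = 151.44326 / 10000 = 0.015144326 hectare ≈ 0.01514 hectare (4 s.f.). Final answer: 0.01514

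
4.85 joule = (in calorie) 1.159. Check: 4.85 joule = 4.85 J. 1 calorie = 4.184 J, so 4.85 J = 4.85 / 4.184 = 1.1591778 calorie ≈ 1.159 calorie (4 s.f.).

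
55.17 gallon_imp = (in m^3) 1 gallon_imp = 0.00454609 m^3, so 55.17 gallon_imp = 55.17 * 0.00454609 = 0.25080779 m^3. Result: 0.25080779 m^3 ≈ 0.2508 m^3 (4 s.f.). Final answer: 0.2508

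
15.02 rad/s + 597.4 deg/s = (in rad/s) 25.45. Check: 15.02 rad/s is already in rad/s. 1 deg/s = 0.017453293 rad/s, so 597.4 deg/s = 597.4 * 0.017453293 = 10.426597 rad/s. Sum: 15.02 + 10.426597 = 25.446597 rad/s. Result: 25.446597 rad/s ≈ 25.45 rad/s (4 s.f.).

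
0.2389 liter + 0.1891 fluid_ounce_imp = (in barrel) 0.001536. Check: 1 liter = 0.001 m^3, so 0.2389 liter = 0.2389 * 0.001 = 0.0002389 m^3. 1 fluid_ounce_imp = 2.8413063e-05 m^3, so 0.1891 fluid_ounce_imp = 0.1891 * 2.8413063e-05 = 5.3729101e-06 m^3. Sum: 0.0002389 + 5.3729101e-06 = 0.00024427291 m^3. 1 barrel = 0.15898729 m^3, so 0.00024427291 m^3 = 0.00024427291 / 0.15898729 = 0.0015364304 barrel ≈ 0.001536 barrel (4 s.f.).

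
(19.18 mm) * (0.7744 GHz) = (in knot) 1 mm = 0.001 m, so 19.18 mm = 19.18 * 0.001 = 0.01918 m. 1 GHz = 1e+09 Hz, so 0.7744 GHz = 0.7744 * 1e+09 = 7.744e+08 Hz. Combine: 0.01918 m * 7.744e+08 Hz = 14852992 m/s. 1 knot = 0.51444444 m/s, so 14852992 m/s = 14852992 / 0.51444444 = 28871907 knot ≈ 2.887e+07 knot (4 s.f.). Final answer: 2.887e+07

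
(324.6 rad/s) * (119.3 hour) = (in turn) 2.219e+07. Check: 324.6 rad/s is already in rad/s. 1 hour = 3600 s, so 119.3 hour = 119.3 * 3600 = 429480 s. Combine: 324.6 rad/s * 429480 s = 1.3940921e+08 rad. 1 turn = 6.2831853 rad, so 1.3940921e+08 rad = 1.3940921e+08 / 6.2831853 = 22187665 turn ≈ 2.219e+07 turn (4 s.f.).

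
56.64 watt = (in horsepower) 56.64 watt = 56.64 W. 1 horsepower = 745.69987 W, so 56.64 W = 56.64 / 745.69987 = 0.075955491 horsepower ≈ 0.07596 horsepower (4 s.f.). Final answer: 0.07596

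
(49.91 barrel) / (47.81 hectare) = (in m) 1.66e-05. Check: 1 barrel = 0.15898729 m^3, so 49.91 barrel = 49.91 * 0.15898729 = 7.9350559 m^3. 1 hectare = 10000 m^2, so 47.81 hectare = 47.81 * 10000 = 478100 m^2. Combine: 7.9350559 m^3 / 478100 m^2 = 1.6597063e-05 m. Result: 1.6597063e-05 m ≈ 1.66e-05 m (4 s.f.).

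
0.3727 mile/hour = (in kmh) 1 mile/hour = 0.44704 m/s, so 0.3727 mile/hour = 0.3727 * 0.44704 = 0.16661181 m/s. 1 kmh = 0.27777778 m/s, so 0.16661181 m/s = 0.16661181 / 0.27777778 = 0.59980251 kmh ≈ 0.5998 kmh (4 s.f.). Final answer: 0.5998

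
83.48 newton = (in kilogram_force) 83.48 newton = 83.48 N. 1 kilogram_force = 9.80665 N, so 83.48 N = 83.48 / 9.80665 = 8.5125909 kilogram_force ≈ 8.513 kilogram_force (4 s.f.). Final answer: 8.513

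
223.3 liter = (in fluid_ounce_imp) 1 liter = 0.001 m^3, so 223.3 liter = 223.3 * 0.001 = 0.2233 m^3. 1 fluid_ounce_imp = 2.8413063e-05 m^3, so 0.2233 m^3 = 0.2233 / 2.8413063e-05 = 7859.0613 fluid_ounce_imp ≈ 7859 fluid_ounce_imp (4 s.f.). Final answer: 7859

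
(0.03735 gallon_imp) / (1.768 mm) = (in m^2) 0.09604. Check: 1 gallon_imp = 0.00454609 m^3, so 0.03735 gallon_imp = 0.03735 * 0.00454609 = 0.00016979646 m^3. 1 mm = 0.001 m, so 1.768 mm = 1.768 * 0.001 = 0.001768 m. Combine: 0.00016979646 m^3 / 0.001768 m = 0.096038723 m^2. Result: 0.096038723 m^2 ≈ 0.09604 m^2 (4 s.f.).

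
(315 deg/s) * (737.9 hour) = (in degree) 8.368e+08. Check: 1 deg/s = 0.017453293 rad/s, so 315 deg/s = 315 * 0.017453293 = 5.4977871 rad/s. 1 hour = 3600 s, so 737.9 hour = 737.9 * 3600 = 2656440 s. Combine: 5.4977871 rad/s * 2656440 s = 14604542 rad. 1 degree = 0.017453293 rad, so 14604542 rad = 14604542 / 0.017453293 = 8.367786e+08 degree ≈ 8.368e+08 degree (4 s.f.).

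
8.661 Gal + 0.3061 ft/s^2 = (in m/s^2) 0.1799. Check: 1 Gal = 0.01 m/s^2, so 8.661 Gal = 8.661 * 0.01 = 0.08661 m/s^2. 1 ft/s^2 = 0.3048 m/s^2, so 0.3061 ft/s^2 = 0.3061 * 0.3048 = 0.09329928 m/s^2. Sum: 0.08661 + 0.09329928 = 0.17990928 m/s^2. Result: 0.17990928 m/s^2 ≈ 0.1799 m/s^2 (4 s.f.).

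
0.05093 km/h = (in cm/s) 1.415. Check: 1 km/h = 0.27777778 m/s, so 0.05093 km/h = 0.05093 * 0.27777778 = 0.014147222 m/s. 1 cm/s = 0.01 m/s, so 0.014147222 m/s = 0.014147222 / 0.01 = 1.4147222 cm/s ≈ 1.415 cm/s (4 s.f.).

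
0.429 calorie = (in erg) 1 calorie = 4.184 J, so 0.429 calorie = 0.429 * 4.184 = 1.794936 J. 1 erg = 1e-07 J, so 1.794936 J = 1.794936 / 1e-07 = 17949360 erg ≈ 1.795e+07 erg (4 s.f.). Final answer: 1.795e+07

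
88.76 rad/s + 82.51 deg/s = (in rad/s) 90.2. Check: 88.76 rad/s is already in rad/s. 1 deg/s = 0.017453293 rad/s, so 82.51 deg/s = 82.51 * 0.017453293 = 1.4400712 rad/s. Sum: 88.76 + 1.4400712 = 90.200071 rad/s. Result: 90.200071 rad/s ≈ 90.2 rad/s (4 s.f.).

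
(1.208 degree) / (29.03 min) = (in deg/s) 1 degree = 0.017453293 rad, so 1.208 degree = 1.208 * 0.017453293 = 0.021083577 rad. 1 min = 60 s, so 29.03 min = 29.03 * 60 = 1741.8 s. Combine: 0.021083577 rad / 1741.8 s = 1.2104477e-05 rad/s. 1 deg/s = 0.017453293 rad/s, so 1.2104477e-05 rad/s = 1.2104477e-05 / 0.017453293 = 0.00069353542 deg/s ≈ 0.0006935 deg/s (4 s.f.). Final answer: 0.0006935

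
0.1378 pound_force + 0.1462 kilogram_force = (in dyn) 1 pound_force = 4.4482216 N, so 0.1378 pound_force = 0.1378 * 4.4482216 = 0.61296494 N. 1 kilogram_force = 9.80665 N, so 0.1462 kilogram_force = 0.1462 * 9.80665 = 1.4337322 N. Sum: 0.61296494 + 1.4337322 = 2.0466972 N. 1 dyn = 1e-05 N, so 2.0466972 N = 2.0466972 / 1e-05 = 204669.72 dyn ≈ 2.047e+05 dyn (4 s.f.). Final answer: 2.047e+05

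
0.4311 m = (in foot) 1 foot = 0.3048 m, so 0.4311 m = 0.4311 / 0.3048 = 1.4143701 foot ≈ 1.414 foot (4 s.f.). Final answer: 1.414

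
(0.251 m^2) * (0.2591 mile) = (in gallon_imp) 0.251 m^2 is already in m^2. 1 mile = 1609.344 m, so 0.2591 mile = 0.2591 * 1609.344 = 416.98103 m. Combine: 0.251 m^2 * 416.98103 m = 104.66224 m^3. 1 gallon_imp = 0.00454609 m^3, so 104.66224 m^3 = 104.66224 / 0.00454609 = 23022.474 gallon_imp ≈ 2.302e+04 gallon_imp (4 s.f.). Final answer: 2.302e+04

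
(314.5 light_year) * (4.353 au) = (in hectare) 1 light_year = 9.4607305e+15 m, so 314.5 light_year = 314.5 * 9.4607305e+15 = 2.9753997e+18 m. 1 au = 1.4959787e+11 m, so 4.353 au = 4.353 * 1.4959787e+11 = 6.5119953e+11 m. Combine: 2.9753997e+18 m * 6.5119953e+11 m = 1.9375789e+30 m^2. 1 hectare = 10000 m^2, so 1.9375789e+30 m^2 = 1.9375789e+30 / 10000 = 1.9375789e+26 hectare ≈ 1.938e+26 hectare (4 s.f.). Final answer: 1.938e+26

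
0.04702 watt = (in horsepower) 6.305e-05. Check: 0.04702 watt = 0.04702 W. 1 horsepower = 745.69987 W, so 0.04702 W = 0.04702 / 745.69987 = 6.3054859e-05 horsepower ≈ 6.305e-05 horsepower (4 s.f.).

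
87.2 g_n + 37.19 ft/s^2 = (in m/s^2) 866.5. Check: 1 g_n = 9.80665 m/s^2, so 87.2 g_n = 87.2 * 9.80665 = 855.13988 m/s^2. 1 ft/s^2 = 0.3048 m/s^2, so 37.19 ft/s^2 = 37.19 * 0.3048 = 11.335512 m/s^2. Sum: 855.13988 + 11.335512 = 866.47539 m/s^2. Result: 866.47539 m/s^2 ≈ 866.5 m/s^2 (4 s.f.).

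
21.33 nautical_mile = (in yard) 4.32e+04. Check: 1 nautical_mile = 1852 m, so 21.33 nautical_mile = 21.33 * 1852 = 39503.16 m. 1 yard = 0.9144 m, so 39503.16 m = 39503.16 / 0.9144 = 43201.181 yard ≈ 4.32e+04 yard (4 s.f.).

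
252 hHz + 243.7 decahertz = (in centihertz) 1 hHz = 100 Hz, so 252 hHz = 252 * 100 = 25200 Hz. 1 decahertz = 10 Hz, so 243.7 decahertz = 243.7 * 10 = 2437 Hz. Sum: 25200 + 2437 = 27637 Hz. 1 centihertz = 0.01 Hz, so 27637 Hz = 27637 / 0.01 = 2763700 centihertz ≈ 2.764e+06 centihertz (4 s.f.). Final answer: 2.764e+06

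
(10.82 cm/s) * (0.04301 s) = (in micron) 4654. Check: 1 cm/s = 0.01 m/s, so 10.82 cm/s = 10.82 * 0.01 = 0.1082 m/s. 0.04301 s is already in s. Combine: 0.1082 m/s * 0.04301 s = 0.004653682 m. 1 micron = 1e-06 m, so 0.004653682 m = 0.004653682 / 1e-06 = 4653.682 micron ≈ 4654 micron (4 s.f.).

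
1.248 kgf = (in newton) 1 kgf = 9.80665 N, so 1.248 kgf = 1.248 * 9.80665 = 12.238699 N. 12.238699 N = 12.238699 newton ≈ 12.24 newton (4 s.f.). Final answer: 12.24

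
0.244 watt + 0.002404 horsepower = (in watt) 0.244 watt = 0.244 W. 1 horsepower = 745.69987 W, so 0.002404 horsepower = 0.002404 * 745.69987 = 1.7926625 W. Sum: 0.244 + 1.7926625 = 2.0366625 W. 2.0366625 W = 2.0366625 watt ≈ 2.037 watt (4 s.f.). Final answer: 2.037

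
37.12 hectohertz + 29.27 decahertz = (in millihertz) 1 hectohertz = 100 Hz, so 37.12 hectohertz = 37.12 * 100 = 3712 Hz. 1 decahertz = 10 Hz, so 29.27 decahertz = 29.27 * 10 = 292.7 Hz. Sum: 3712 + 292.7 = 4004.7 Hz. 1 millihertz = 0.001 Hz, so 4004.7 Hz = 4004.7 / 0.001 = 4004700 millihertz ≈ 4.005e+06 millihertz (4 s.f.). Final answer: 4.005e+06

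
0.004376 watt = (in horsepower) 5.868e-06. Check: 0.004376 watt = 0.004376 W. 1 horsepower = 745.69987 W, so 0.004376 W = 0.004376 / 745.69987 = 5.8683127e-06 horsepower ≈ 5.868e-06 horsepower (4 s.f.).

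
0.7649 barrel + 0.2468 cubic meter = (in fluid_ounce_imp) 1.297e+04. Check: 1 barrel = 0.15898729 m^3, so 0.7649 barrel = 0.7649 * 0.15898729 = 0.12160938 m^3. 0.2468 cubic meter = 0.2468 m^3. Sum: 0.12160938 + 0.2468 = 0.36840938 m^3. 1 fluid_ounce_imp = 2.8413063e-05 m^3, so 0.36840938 m^3 = 0.36840938 / 2.8413063e-05 = 12966.198 fluid_ounce_imp ≈ 1.297e+04 fluid_ounce_imp (4 s.f.).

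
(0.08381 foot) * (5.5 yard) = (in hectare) 1.285e-05. Check: 1 foot = 0.3048 m, so 0.08381 foot = 0.08381 * 0.3048 = 0.025545288 m. 1 yard = 0.9144 m, so 5.5 yard = 5.5 * 0.9144 = 5.0292 m. Combine: 0.025545288 m * 5.0292 m = 0.12847236 m^2. 1 hectare = 10000 m^2, so 0.12847236 m^2 = 0.12847236 / 10000 = 1.2847236e-05 hectare ≈ 1.285e-05 hectare (4 s.f.).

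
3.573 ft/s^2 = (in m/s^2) 1.089. Check: 1 ft/s^2 = 0.3048 m/s^2, so 3.573 ft/s^2 = 3.573 * 0.3048 = 1.0890504 m/s^2. Result: 1.0890504 m/s^2 ≈ 1.089 m/s^2 (4 s.f.).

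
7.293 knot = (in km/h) 1 knot = 0.51444444 m/s, so 7.293 knot = 7.293 * 0.51444444 = 3.7518433 m/s. 1 km/h = 0.27777778 m/s, so 3.7518433 m/s = 3.7518433 / 0.27777778 = 13.506636 km/h ≈ 13.51 km/h (4 s.f.). Final answer: 13.51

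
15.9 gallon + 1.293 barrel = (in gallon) 1 gallon = 0.0037854118 m^3, so 15.9 gallon = 15.9 * 0.0037854118 = 0.060188047 m^3. 1 barrel = 0.15898729 m^3, so 1.293 barrel = 1.293 * 0.15898729 = 0.20557057 m^3. Sum: 0.060188047 + 0.20557057 = 0.26575862 m^3. 1 gallon = 0.0037854118 m^3, so 0.26575862 m^3 = 0.26575862 / 0.0037854118 = 70.206 gallon ≈ 70.21 gallon (4 s.f.). Final answer: 70.21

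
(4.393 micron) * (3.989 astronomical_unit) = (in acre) 647.8. Check: 1 micron = 1e-06 m, so 4.393 micron = 4.393 * 1e-06 = 4.393e-06 m. 1 astronomical_unit = 1.4959787e+11 m, so 3.989 astronomical_unit = 3.989 * 1.4959787e+11 = 5.9674591e+11 m. Combine: 4.393e-06 m * 5.9674591e+11 m = 2621504.8 m^2. 1 acre = 4046.8564 m^2, so 2621504.8 m^2 = 2621504.8 / 4046.8564 = 647.78794 acre ≈ 647.8 acre (4 s.f.).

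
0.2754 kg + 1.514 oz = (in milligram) 3.183e+05. Check: 0.2754 kg is already in kg. 1 oz = 0.028349523 kg, so 1.514 oz = 1.514 * 0.028349523 = 0.042921178 kg. Sum: 0.2754 + 0.042921178 = 0.31832118 kg. 1 milligram = 1e-06 kg, so 0.31832118 kg = 0.31832118 / 1e-06 = 318321.18 milligram ≈ 3.183e+05 milligram (4 s.f.).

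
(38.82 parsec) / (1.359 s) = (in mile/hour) 1 parsec = 3.0856776e+16 m, so 38.82 parsec = 38.82 * 3.0856776e+16 = 1.19786e+18 m. 1.359 s is already in s. Combine: 1.19786e+18 m / 1.359 s = 8.8142755e+17 m/s. 1 mile/hour = 0.44704 m/s, so 8.8142755e+17 m/s = 8.8142755e+17 / 0.44704 = 1.9716973e+18 mile/hour ≈ 1.972e+18 mile/hour (4 s.f.). Final answer: 1.972e+18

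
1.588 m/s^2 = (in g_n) 0.1619. Check: 1 g_n = 9.80665 m/s^2, so 1.588 m/s^2 = 1.588 / 9.80665 = 0.16193093 g_n ≈ 0.1619 g_n (4 s.f.).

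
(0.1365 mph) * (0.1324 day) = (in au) 1 mph = 0.44704 m/s, so 0.1365 mph = 0.1365 * 0.44704 = 0.06102096 m/s. 1 day = 86400 s, so 0.1324 day = 0.1324 * 86400 = 11439.36 s. Combine: 0.06102096 m/s * 11439.36 s = 698.04073 m. 1 au = 1.4959787e+11 m, so 698.04073 m = 698.04073 / 1.4959787e+11 = 4.6661141e-09 au ≈ 4.666e-09 au (4 s.f.). Final answer: 4.666e-09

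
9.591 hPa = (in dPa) 1 hPa = 100 Pa, so 9.591 hPa = 9.591 * 100 = 959.1 Pa. 1 dPa = 0.1 Pa, so 959.1 Pa = 959.1 / 0.1 = 9591 dPa. Final answer: 9591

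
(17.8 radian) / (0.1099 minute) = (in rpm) 25.78. Check: 17.8 radian = 17.8 rad. 1 minute = 60 s, so 0.1099 minute = 0.1099 * 60 = 6.594 s. Combine: 17.8 rad / 6.594 s = 2.6994237 rad/s. 1 rpm = 0.10471976 rad/s, so 2.6994237 rad/s = 2.6994237 / 0.10471976 = 25.777598 rpm ≈ 25.78 rpm (4 s.f.).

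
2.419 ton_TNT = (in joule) 1.012e+10. Check: 1 ton_TNT = 4.184e+09 J, so 2.419 ton_TNT = 2.419 * 4.184e+09 = 1.0121096e+10 J. 1.0121096e+10 J = 1.0121096e+10 joule ≈ 1.012e+10 joule (4 s.f.).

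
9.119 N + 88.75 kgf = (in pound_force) 9.119 N is already in N. 1 kgf = 9.80665 N, so 88.75 kgf = 88.75 * 9.80665 = 870.34019 N. Sum: 9.119 + 870.34019 = 879.45919 N. 1 pound_force = 4.4482216 N, so 879.45919 N = 879.45919 / 4.4482216 = 197.71029 pound_force ≈ 197.7 pound_force (4 s.f.). Final answer: 197.7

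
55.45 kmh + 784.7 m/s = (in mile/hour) 1 kmh = 0.27777778 m/s, so 55.45 kmh = 55.45 * 0.27777778 = 15.402778 m/s. 784.7 m/s is already in m/s. Sum: 15.402778 + 784.7 = 800.10278 m/s. 1 mile/hour = 0.44704 m/s, so 800.10278 m/s = 800.10278 / 0.44704 = 1789.7789 mile/hour ≈ 1790 mile/hour (4 s.f.). Final answer: 1790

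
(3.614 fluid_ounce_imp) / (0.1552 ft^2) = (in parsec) 1 fluid_ounce_imp = 2.8413063e-05 m^3, so 3.614 fluid_ounce_imp = 3.614 * 2.8413063e-05 = 0.00010268481 m^3. 1 ft^2 = 0.09290304 m^2, so 0.1552 ft^2 = 0.1552 * 0.09290304 = 0.014418552 m^2. Combine: 0.00010268481 m^3 / 0.014418552 m^2 = 0.0071217144 m. 1 parsec = 3.0856776e+16 m, so 0.0071217144 m = 0.0071217144 / 3.0856776e+16 = 2.3079904e-19 parsec ≈ 2.308e-19 parsec (4 s.f.). Final answer: 2.308e-19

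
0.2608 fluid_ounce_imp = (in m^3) 7.41e-06. Check: 1 fluid_ounce_imp = 2.8413063e-05 m^3, so 0.2608 fluid_ounce_imp = 0.2608 * 2.8413063e-05 = 7.4101267e-06 m^3. Result: 7.4101267e-06 m^3 ≈ 7.41e-06 m^3 (4 s.f.).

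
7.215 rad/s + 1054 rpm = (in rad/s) 7.215 rad/s is already in rad/s. 1 rpm = 0.10471976 rad/s, so 1054 rpm = 1054 * 0.10471976 = 110.37462 rad/s. Sum: 7.215 + 110.37462 = 117.58962 rad/s. Result: 117.58962 rad/s ≈ 117.6 rad/s (4 s.f.). Final answer: 117.6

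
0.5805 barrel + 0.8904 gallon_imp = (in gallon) 25.45. Check: 1 barrel = 0.15898729 m^3, so 0.5805 barrel = 0.5805 * 0.15898729 = 0.092292125 m^3. 1 gallon_imp = 0.00454609 m^3, so 0.8904 gallon_imp = 0.8904 * 0.00454609 = 0.0040478385 m^3. Sum: 0.092292125 + 0.0040478385 = 0.096339963 m^3. 1 gallon = 0.0037854118 m^3, so 0.096339963 m^3 = 0.096339963 / 0.0037854118 = 25.450326 gallon ≈ 25.45 gallon (4 s.f.).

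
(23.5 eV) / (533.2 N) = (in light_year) 7.464e-37. Check: 1 eV = 1.6021766e-19 J, so 23.5 eV = 23.5 * 1.6021766e-19 = 3.7651151e-18 J. 533.2 N is already in N. Combine: 3.7651151e-18 J / 533.2 N = 7.0613561e-21 m. 1 light_year = 9.4607305e+15 m, so 7.0613561e-21 m = 7.0613561e-21 / 9.4607305e+15 = 7.4638593e-37 light_year ≈ 7.464e-37 light_year (4 s.f.).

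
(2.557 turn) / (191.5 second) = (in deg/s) 1 turn = 6.2831853 rad, so 2.557 turn = 2.557 * 6.2831853 = 16.066105 rad. 191.5 second = 191.5 s. Combine: 16.066105 rad / 191.5 s = 0.083896109 rad/s. 1 deg/s = 0.017453293 rad/s, so 0.083896109 rad/s = 0.083896109 / 0.017453293 = 4.806893 deg/s ≈ 4.807 deg/s (4 s.f.). Final answer: 4.807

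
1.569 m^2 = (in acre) 1 acre = 4046.8564 m^2, so 1.569 m^2 = 1.569 / 4046.8564 = 0.00038770834 acre ≈ 0.0003877 acre (4 s.f.). Final answer: 0.0003877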